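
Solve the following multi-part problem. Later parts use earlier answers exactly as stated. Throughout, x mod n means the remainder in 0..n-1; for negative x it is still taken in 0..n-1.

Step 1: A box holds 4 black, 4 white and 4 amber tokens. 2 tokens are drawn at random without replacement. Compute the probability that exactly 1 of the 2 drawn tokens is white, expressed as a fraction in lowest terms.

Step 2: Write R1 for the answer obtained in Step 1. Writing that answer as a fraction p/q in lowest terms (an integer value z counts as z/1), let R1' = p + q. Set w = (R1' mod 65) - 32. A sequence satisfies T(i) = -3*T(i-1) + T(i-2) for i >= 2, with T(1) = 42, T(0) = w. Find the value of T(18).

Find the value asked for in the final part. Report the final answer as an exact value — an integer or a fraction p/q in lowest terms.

-22352303467

Step 1: total draws C(12,2) = 66; favorable C(4,1)*C(8,1) = 32; P = 16/33; answer 16/33
Step 2: R1 = 16/33; threaded value p + q = 49; w = 17; T(2) = -3*(42) + 1*(17) = -109; iterating: T(2)=-109, T(3)=369, T(4)=-1216, T(5)=4017, T(6)=-13267, T(7)=43818, T(8)=-144721, T(9)=477981, T(10)=-1578664, T(11)=5213973, T(12)=-17220583, T(13)=56875722, T(14)=-187847749, T(15)=620418969, T(16)=-2049104656, T(17)=6767732937, T(18)=-22352303467; answer -22352303467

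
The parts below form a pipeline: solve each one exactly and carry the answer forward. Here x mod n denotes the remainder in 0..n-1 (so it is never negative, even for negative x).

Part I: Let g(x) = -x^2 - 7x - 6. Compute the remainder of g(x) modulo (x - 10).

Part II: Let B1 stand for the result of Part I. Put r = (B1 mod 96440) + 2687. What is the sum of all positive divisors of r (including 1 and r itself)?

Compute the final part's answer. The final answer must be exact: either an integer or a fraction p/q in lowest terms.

100872

Part I: remainder = value at the root: -1*(10)^2 - 7*(10)^1 - 6 = (-100) + (-70) + (-6) = -176; answer -176
Part II: B1 = -176; r = 98951; 98951 = 53 * 1867; sigma = (1 + 53) * (1 + 1867) = 54 * 1868 = 100872; answer 100872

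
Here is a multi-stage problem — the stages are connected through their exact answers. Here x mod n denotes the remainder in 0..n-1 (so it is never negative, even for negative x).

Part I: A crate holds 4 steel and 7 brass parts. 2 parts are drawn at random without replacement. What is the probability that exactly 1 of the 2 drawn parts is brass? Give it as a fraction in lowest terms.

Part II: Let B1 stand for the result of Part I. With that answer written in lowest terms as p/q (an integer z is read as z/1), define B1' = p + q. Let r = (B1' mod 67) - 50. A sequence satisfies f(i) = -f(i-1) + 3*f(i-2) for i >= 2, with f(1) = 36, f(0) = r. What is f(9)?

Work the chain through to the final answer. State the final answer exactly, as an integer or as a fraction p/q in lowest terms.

40422

Part I: total draws C(11,2) = 55; favorable C(7,1)*C(4,1) = 28; P = 28/55; answer 28/55
Part II: B1 = 28/55; threaded value p + q = 83; r = -34; f(2) = -1*(36) + 3*(-34) = -138; iterating: f(2)=-138, f(3)=246, f(4)=-660, f(5)=1398, f(6)=-3378, f(7)=7572, f(8)=-17706, f(9)=40422; answer 40422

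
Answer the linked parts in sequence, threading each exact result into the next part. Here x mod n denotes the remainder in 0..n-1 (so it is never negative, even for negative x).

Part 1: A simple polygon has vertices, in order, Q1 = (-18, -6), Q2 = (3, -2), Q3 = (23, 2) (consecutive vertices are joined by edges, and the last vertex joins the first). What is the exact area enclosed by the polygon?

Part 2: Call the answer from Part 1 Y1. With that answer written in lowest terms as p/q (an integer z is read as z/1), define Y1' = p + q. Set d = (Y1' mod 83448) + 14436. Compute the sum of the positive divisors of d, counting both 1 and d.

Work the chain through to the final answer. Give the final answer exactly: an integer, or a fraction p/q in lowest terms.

Part 1: cross terms: (-18*-2 - 3*-6)=54, (3*2 - 23*-2)=52, (23*-6 - -18*2)=-102; twice the area = |4| = 4; area = 2; answer 2
Part 2: Y1 = 2; threaded value p + q = 3; d = 14439; 14439 = 3 * 4813; sigma = (1 + 3) * (1 + 4813) = 4 * 4814 = 19256; answer 19256

19256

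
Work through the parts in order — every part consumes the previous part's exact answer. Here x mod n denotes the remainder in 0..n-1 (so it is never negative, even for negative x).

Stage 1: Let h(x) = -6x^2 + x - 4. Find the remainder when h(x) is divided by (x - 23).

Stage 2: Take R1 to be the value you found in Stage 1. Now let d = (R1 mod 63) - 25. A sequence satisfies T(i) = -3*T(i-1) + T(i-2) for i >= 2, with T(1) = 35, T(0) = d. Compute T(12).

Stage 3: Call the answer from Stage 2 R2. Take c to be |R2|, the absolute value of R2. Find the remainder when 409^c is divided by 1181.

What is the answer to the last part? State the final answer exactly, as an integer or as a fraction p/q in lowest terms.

272

Stage 1: remainder = value at the root: -6*(23)^2 + 1*(23)^1 - 4 = (-3174) + (23) + (-4) = -3155; answer -3155
Stage 2: R1 = -3155; d = 33; T(2) = -3*(35) + 1*(33) = -72; iterating: T(2)=-72, T(3)=251, T(4)=-825, T(5)=2726, T(6)=-9003, T(7)=29735, T(8)=-98208, T(9)=324359, T(10)=-1071285, T(11)=3538214, T(12)=-11685927; answer -11685927
Stage 3: R2 = -11685927; c = 11685927; squarings mod 1181: 409^1=409, 409^2=760, 409^4=91, 409^8=14, 409^16=196, 409^32=624, 409^64=827, 409^128=130, 409^256=366, 409^512=503, 409^1024=275, 409^2048=41, 409^4096=500, 409^8192=809, 409^16384=207, 409^32768=333, 409^65536=1056, 409^131072=272, 409^262144=762, 409^524288=773, 409^1048576=1124, 409^2097152=887, 409^4194304=223, 409^8388608=127; 409^11685927 = 409^1 * 409^2 * 409^4 * 409^32 * 409^4096 * 409^16384 * 409^131072 * 409^1048576 * 409^2097152 * 409^8388608 = 272 (mod 1181); answer 272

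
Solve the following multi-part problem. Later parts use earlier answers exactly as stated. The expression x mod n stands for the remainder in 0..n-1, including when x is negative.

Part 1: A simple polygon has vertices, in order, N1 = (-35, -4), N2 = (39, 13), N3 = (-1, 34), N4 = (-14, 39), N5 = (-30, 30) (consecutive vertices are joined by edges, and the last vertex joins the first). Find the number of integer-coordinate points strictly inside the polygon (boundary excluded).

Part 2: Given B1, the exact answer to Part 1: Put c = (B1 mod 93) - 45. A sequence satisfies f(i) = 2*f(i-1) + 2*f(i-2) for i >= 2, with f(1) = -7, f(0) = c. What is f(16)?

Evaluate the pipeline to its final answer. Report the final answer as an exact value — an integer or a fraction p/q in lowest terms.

Part 1: cross terms: (-35*13 - 39*-4)=-299, (39*34 - -1*13)=1339, (-1*39 - -14*34)=437, (-14*30 - -30*39)=750, (-30*-4 - -35*30)=1170; twice the area = |3397| = 3397; area = 3397/2; boundary points = 1 + 1 + 1 + 1 + 1 = 5; strictly interior points = area - boundary/2 + 1 = 1697; answer 1697
Part 2: B1 = 1697; c = -22; f(2) = 2*(-7) + 2*(-22) = -58; iterating: f(2)=-58, f(3)=-130, f(4)=-376, f(5)=-1012, f(6)=-2776, f(7)=-7576, f(8)=-20704, f(9)=-56560, f(10)=-154528, f(11)=-422176, f(12)=-1153408, f(13)=-3151168, f(14)=-8609152, f(15)=-23520640, f(16)=-64259584; answer -64259584

-64259584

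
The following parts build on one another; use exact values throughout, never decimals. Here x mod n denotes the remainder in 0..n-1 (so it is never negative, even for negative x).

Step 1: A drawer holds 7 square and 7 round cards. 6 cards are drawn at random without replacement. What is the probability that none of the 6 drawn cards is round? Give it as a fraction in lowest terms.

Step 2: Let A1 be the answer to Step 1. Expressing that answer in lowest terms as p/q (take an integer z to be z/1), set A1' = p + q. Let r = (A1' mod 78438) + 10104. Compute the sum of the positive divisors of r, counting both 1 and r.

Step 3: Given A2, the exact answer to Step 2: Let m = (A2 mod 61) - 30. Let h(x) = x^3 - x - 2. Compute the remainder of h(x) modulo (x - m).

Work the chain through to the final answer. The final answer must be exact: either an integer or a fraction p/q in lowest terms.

-2

Step 1: total draws C(14,6) = 3003; favorable C(7,6) = 7; P = 1/429; answer 1/429
Step 2: A1 = 1/429; threaded value p + q = 430; r = 10534; 10534 = 2 * 23 * 229; sigma = (1 + 2) * (1 + 23) * (1 + 229) = 3 * 24 * 230 = 16560; answer 16560
Step 3: A2 = 16560; m = -1; remainder = value at the root: 1*(-1)^3 - 1*(-1)^1 - 2 = (-1) + (1) + (-2) = -2; answer -2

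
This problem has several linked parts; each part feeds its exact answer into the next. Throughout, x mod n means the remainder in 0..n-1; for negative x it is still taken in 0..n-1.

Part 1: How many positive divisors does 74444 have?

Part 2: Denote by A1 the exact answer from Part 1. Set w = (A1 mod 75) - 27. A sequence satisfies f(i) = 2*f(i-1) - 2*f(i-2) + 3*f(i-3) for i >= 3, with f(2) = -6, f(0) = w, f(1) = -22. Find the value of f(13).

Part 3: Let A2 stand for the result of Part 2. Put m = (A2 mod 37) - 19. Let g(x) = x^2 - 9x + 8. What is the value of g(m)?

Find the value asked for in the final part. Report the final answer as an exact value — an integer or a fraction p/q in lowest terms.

120

Part 1: 74444 = 2^2 * 37 * 503; number of divisors = (2+1) * (1+1) * (1+1) = 12; answer 12
Part 2: A1 = 12; w = -15; f(3) = 2*(-6) - 2*(-22) + 3*(-15) = -13; iterating: f(3)=-13, f(4)=-80, f(5)=-152, f(6)=-183, f(7)=-302, f(8)=-694, f(9)=-1333, f(10)=-2184, f(11)=-3784, f(12)=-7199, f(13)=-13382; answer -13382
Part 3: A2 = -13382; m = -7; 1*(-7)^2 - 9*(-7)^1 + 8 = (49) + (63) + (8) = 120; answer 120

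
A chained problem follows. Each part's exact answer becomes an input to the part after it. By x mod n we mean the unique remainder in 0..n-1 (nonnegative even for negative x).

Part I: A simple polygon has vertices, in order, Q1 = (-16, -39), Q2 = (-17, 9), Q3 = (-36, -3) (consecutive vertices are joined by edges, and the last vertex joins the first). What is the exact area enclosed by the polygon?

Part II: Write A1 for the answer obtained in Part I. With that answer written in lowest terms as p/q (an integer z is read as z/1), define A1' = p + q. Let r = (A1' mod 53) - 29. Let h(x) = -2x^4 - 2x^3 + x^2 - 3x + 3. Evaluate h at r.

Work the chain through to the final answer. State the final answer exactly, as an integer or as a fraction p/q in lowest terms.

-21927

Part I: cross terms: (-16*9 - -17*-39)=-807, (-17*-3 - -36*9)=375, (-36*-39 - -16*-3)=1356; twice the area = |924| = 924; area = 462; answer 462
Part II: A1 = 462; threaded value p + q = 463; r = 10; -2*(10)^4 - 2*(10)^3 + 1*(10)^2 - 3*(10)^1 + 3 = (-20000) + (-2000) + (100) + (-30) + (3) = -21927; answer -21927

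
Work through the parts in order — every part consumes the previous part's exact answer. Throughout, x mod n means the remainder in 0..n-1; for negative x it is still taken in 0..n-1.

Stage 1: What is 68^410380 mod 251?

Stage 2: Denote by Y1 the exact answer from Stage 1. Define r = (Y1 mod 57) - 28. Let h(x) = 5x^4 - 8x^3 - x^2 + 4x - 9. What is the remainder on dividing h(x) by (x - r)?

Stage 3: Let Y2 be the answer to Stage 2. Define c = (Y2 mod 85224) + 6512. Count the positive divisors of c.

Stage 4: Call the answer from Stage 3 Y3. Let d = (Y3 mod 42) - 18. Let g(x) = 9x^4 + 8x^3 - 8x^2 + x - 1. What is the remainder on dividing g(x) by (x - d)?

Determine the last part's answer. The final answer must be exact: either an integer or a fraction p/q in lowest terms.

Stage 1: squarings mod 251: 68^1=68, 68^2=106, 68^4=192, 68^8=218, 68^16=85, 68^32=197, 68^64=155, 68^128=180, 68^256=21, 68^512=190, 68^1024=207, 68^2048=179, 68^4096=164, 68^8192=39, 68^16384=15, 68^32768=225, 68^65536=174, 68^131072=156, 68^262144=240; 68^410380 = 68^4 * 68^8 * 68^256 * 68^512 * 68^16384 * 68^131072 * 68^262144 = 4 (mod 251); answer 4
Stage 2: Y1 = 4; r = -24; remainder = value at the root: 5*(-24)^4 - 8*(-24)^3 - 1*(-24)^2 + 4*(-24)^1 - 9 = (1658880) + (110592) + (-576) + (-96) + (-9) = 1768791; answer 1768791
Stage 3: Y2 = 1768791; c = 70823; 70823 is prime, so its only divisors are 1 and 70823; count = 2; answer 2
Stage 4: Y3 = 2; d = -16; remainder = value at the root: 9*(-16)^4 + 8*(-16)^3 - 8*(-16)^2 + 1*(-16)^1 - 1 = (589824) + (-32768) + (-2048) + (-16) + (-1) = 554991; answer 554991

554991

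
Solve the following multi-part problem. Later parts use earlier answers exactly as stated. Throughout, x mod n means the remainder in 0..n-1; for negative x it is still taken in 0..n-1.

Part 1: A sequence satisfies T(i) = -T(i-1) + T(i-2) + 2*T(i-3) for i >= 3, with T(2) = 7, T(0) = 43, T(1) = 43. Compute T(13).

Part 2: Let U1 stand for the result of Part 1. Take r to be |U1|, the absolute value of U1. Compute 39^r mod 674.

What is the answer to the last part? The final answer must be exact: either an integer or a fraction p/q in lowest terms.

649

Part 1: T(3) = -1*(7) + 1*(43) + 2*(43) = 122; iterating: T(3)=122, T(4)=-29, T(5)=165, T(6)=50, T(7)=57, T(8)=323, T(9)=-166, T(10)=603, T(11)=-123, T(12)=394, T(13)=689; answer 689
Part 2: U1 = 689; r = 689; squarings mod 674: 39^1=39, 39^2=173, 39^4=273, 39^8=389, 39^16=345, 39^32=401, 39^64=389, 39^128=345, 39^256=401, 39^512=389; 39^689 = 39^1 * 39^16 * 39^32 * 39^128 * 39^512 = 649 (mod 674); answer 649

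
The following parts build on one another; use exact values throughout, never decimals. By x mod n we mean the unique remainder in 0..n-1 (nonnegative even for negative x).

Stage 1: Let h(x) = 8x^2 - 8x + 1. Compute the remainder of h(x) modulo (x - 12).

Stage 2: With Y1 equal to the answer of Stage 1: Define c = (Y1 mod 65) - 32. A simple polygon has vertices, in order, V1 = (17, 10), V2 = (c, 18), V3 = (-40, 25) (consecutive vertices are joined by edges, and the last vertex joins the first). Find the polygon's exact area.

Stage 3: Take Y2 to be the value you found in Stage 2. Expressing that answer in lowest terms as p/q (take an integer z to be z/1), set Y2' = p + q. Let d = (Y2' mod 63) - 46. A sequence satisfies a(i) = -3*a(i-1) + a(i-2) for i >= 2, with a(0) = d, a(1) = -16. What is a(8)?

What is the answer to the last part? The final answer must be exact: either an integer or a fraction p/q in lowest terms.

Stage 1: remainder = value at the root: 8*(12)^2 - 8*(12)^1 + 1 = (1152) + (-96) + (1) = 1057; answer 1057
Stage 2: Y1 = 1057; c = -15; cross terms: (17*18 - -15*10)=456, (-15*25 - -40*18)=345, (-40*10 - 17*25)=-825; twice the area = |-24| = 24; area = 12; answer 12
Stage 3: Y2 = 12; threaded value p + q = 13; d = -33; a(2) = -3*(-16) + 1*(-33) = 15; iterating: a(2)=15, a(3)=-61, a(4)=198, a(5)=-655, a(6)=2163, a(7)=-7144, a(8)=23595; answer 23595

23595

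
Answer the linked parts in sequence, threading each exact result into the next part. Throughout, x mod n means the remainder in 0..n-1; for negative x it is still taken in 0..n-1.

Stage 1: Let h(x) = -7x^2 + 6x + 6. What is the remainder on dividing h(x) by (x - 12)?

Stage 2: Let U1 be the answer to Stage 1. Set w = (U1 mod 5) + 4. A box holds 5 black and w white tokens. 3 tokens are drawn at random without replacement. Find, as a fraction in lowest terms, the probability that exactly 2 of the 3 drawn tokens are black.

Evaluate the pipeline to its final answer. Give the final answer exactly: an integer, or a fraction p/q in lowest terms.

Stage 1: remainder = value at the root: -7*(12)^2 + 6*(12)^1 + 6 = (-1008) + (72) + (6) = -930; answer -930
Stage 2: U1 = -930; w = 4; total draws C(9,3) = 84; favorable C(5,2)*C(4,1) = 40; P = 10/21; answer 10/21

10/21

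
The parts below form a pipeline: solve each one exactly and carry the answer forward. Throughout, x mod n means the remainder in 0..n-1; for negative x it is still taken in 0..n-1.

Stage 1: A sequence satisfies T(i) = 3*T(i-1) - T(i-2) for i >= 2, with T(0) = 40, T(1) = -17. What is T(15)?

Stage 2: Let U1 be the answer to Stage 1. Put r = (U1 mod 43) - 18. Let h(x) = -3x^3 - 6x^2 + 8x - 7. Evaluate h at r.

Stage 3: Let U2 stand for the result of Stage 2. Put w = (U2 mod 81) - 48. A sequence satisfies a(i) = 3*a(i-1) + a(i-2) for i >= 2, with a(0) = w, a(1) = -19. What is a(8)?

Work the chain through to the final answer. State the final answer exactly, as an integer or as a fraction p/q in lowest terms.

Stage 1: T(2) = 3*(-17) - 1*(40) = -91; iterating: T(2)=-91, T(3)=-256, T(4)=-677, T(5)=-1775, T(6)=-4648, T(7)=-12169, T(8)=-31859, T(9)=-83408, T(10)=-218365, T(11)=-571687, T(12)=-1496696, T(13)=-3918401, T(14)=-10258507, T(15)=-26857120; answer -26857120
Stage 2: U1 = -26857120; r = 17; -3*(17)^3 - 6*(17)^2 + 8*(17)^1 - 7 = (-14739) + (-1734) + (136) + (-7) = -16344; answer -16344
Stage 3: U2 = -16344; w = -30; a(2) = 3*(-19) + 1*(-30) = -87; iterating: a(2)=-87, a(3)=-280, a(4)=-927, a(5)=-3061, a(6)=-10110, a(7)=-33391, a(8)=-110283; answer -110283

-110283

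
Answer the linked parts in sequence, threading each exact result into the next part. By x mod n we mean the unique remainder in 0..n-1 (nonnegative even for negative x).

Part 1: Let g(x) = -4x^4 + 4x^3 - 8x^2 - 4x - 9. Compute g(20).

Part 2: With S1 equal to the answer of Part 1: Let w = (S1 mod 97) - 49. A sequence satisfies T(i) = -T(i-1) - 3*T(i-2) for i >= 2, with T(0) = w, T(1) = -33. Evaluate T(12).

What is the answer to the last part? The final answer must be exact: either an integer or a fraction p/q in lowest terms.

38676

Part 1: -4*(20)^4 + 4*(20)^3 - 8*(20)^2 - 4*(20)^1 - 9 = (-640000) + (32000) + (-3200) + (-80) + (-9) = -611289; answer -611289
Part 2: S1 = -611289; w = -44; T(2) = -1*(-33) - 3*(-44) = 165; iterating: T(2)=165, T(3)=-66, T(4)=-429, T(5)=627, T(6)=660, T(7)=-2541, T(8)=561, T(9)=7062, T(10)=-8745, T(11)=-12441, T(12)=38676; answer 38676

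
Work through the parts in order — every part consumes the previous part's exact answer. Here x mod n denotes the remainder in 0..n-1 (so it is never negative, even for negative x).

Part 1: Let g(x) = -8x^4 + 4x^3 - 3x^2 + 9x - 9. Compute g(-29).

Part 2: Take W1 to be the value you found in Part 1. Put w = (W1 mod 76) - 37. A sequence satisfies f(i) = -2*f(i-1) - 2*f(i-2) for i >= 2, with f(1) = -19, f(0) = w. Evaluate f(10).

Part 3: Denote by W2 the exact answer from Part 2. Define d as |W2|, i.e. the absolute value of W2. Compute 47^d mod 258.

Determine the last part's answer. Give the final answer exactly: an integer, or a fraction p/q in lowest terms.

Part 1: -8*(-29)^4 + 4*(-29)^3 - 3*(-29)^2 + 9*(-29)^1 - 9 = (-5658248) + (-97556) + (-2523) + (-261) + (-9) = -5758597; answer -5758597
Part 2: W1 = -5758597; w = 38; f(2) = -2*(-19) - 2*(38) = -38; iterating: f(2)=-38, f(3)=114, f(4)=-152, f(5)=76, f(6)=152, f(7)=-456, f(8)=608, f(9)=-304, f(10)=-608; answer -608
Part 3: W2 = -608; d = 608; squarings mod 258: 47^1=47, 47^2=145, 47^4=127, 47^8=133, 47^16=145, 47^32=127, 47^64=133, 47^128=145, 47^256=127, 47^512=133; 47^608 = 47^32 * 47^64 * 47^512 = 97 (mod 258); answer 97

97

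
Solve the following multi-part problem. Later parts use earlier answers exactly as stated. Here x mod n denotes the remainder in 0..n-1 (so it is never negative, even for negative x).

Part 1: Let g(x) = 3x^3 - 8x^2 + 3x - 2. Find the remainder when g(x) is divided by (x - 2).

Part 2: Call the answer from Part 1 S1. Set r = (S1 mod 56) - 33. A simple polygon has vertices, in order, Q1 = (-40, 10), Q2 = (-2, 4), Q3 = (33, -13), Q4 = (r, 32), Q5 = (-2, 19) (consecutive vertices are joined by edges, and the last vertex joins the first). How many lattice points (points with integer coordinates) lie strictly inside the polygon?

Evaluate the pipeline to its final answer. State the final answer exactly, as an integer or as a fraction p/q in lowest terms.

Part 1: remainder = value at the root: 3*(2)^3 - 8*(2)^2 + 3*(2)^1 - 2 = (24) + (-32) + (6) + (-2) = -4; answer -4
Part 2: S1 = -4; r = 19; cross terms: (-40*4 - -2*10)=-140, (-2*-13 - 33*4)=-106, (33*32 - 19*-13)=1303, (19*19 - -2*32)=425, (-2*10 - -40*19)=740; twice the area = |2222| = 2222; area = 1111; boundary points = 2 + 1 + 1 + 1 + 1 = 6; strictly interior points = area - boundary/2 + 1 = 1109; answer 1109

1109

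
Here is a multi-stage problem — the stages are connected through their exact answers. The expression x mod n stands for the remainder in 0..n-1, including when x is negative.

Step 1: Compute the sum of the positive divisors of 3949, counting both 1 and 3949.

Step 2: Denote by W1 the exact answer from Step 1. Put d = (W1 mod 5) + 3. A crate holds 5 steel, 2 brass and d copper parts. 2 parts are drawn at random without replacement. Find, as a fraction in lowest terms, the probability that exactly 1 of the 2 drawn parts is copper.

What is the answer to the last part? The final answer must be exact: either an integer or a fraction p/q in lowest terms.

Step 1: 3949 = 11 * 359; sigma = (1 + 11) * (1 + 359) = 12 * 360 = 4320; answer 4320
Step 2: W1 = 4320; d = 3; total draws C(10,2) = 45; favorable C(3,1)*C(7,1) = 21; P = 7/15; answer 7/15

7/15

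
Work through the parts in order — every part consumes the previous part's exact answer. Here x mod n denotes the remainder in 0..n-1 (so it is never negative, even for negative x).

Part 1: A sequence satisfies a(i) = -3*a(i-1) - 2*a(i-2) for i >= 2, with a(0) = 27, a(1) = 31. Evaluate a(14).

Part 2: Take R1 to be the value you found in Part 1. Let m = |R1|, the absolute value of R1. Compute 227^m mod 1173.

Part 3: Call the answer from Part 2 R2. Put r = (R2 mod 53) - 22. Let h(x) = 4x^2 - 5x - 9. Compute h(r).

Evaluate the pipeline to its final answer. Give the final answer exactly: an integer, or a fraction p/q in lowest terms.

Part 1: a(2) = -3*(31) - 2*(27) = -147; iterating: a(2)=-147, a(3)=379, a(4)=-843, a(5)=1771, a(6)=-3627, a(7)=7339, a(8)=-14763, a(9)=29611, a(10)=-59307, a(11)=118699, a(12)=-237483, a(13)=475051, a(14)=-950187; answer -950187
Part 2: R1 = -950187; m = 950187; squarings mod 1173: 227^1=227, 227^2=1090, 227^4=1024, 227^8=1087, 227^16=358, 227^32=307, 227^64=409, 227^128=715, 227^256=970, 227^512=154, 227^1024=256, 227^2048=1021, 227^4096=817, 227^8192=52, 227^16384=358, 227^32768=307, 227^65536=409, 227^131072=715, 227^262144=970, 227^524288=154; 227^950187 = 227^1 * 227^2 * 227^8 * 227^32 * 227^128 * 227^256 * 227^512 * 227^1024 * 227^2048 * 227^4096 * 227^8192 * 227^16384 * 227^131072 * 227^262144 * 227^524288 = 872 (mod 1173); answer 872
Part 3: R2 = 872; r = 2; 4*(2)^2 - 5*(2)^1 - 9 = (16) + (-10) + (-9) = -3; answer -3

-3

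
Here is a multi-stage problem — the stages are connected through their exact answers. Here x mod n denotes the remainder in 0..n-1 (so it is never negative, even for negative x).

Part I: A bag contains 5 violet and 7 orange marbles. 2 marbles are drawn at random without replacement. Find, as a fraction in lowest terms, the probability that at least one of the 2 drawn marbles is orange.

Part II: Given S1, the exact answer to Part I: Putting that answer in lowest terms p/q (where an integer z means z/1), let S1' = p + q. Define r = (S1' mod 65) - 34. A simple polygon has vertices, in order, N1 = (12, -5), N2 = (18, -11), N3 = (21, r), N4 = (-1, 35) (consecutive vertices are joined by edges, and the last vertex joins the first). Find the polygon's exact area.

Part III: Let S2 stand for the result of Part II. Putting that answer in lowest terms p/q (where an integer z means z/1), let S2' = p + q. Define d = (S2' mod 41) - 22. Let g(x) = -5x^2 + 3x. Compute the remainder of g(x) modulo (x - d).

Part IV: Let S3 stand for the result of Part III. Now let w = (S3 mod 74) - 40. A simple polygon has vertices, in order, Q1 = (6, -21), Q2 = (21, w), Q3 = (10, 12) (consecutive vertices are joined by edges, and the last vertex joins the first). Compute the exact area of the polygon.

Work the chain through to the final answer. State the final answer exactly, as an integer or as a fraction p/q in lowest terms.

Part I: total draws C(12,2) = 66; complement C(5,2) = 10; favorable 66 - 10 = 56; P = 28/33; answer 28/33
Part II: S1 = 28/33; threaded value p + q = 61; r = 27; cross terms: (12*-11 - 18*-5)=-42, (18*27 - 21*-11)=717, (21*35 - -1*27)=762, (-1*-5 - 12*35)=-415; twice the area = |1022| = 1022; area = 511; answer 511
Part III: S2 = 511; threaded value p + q = 512; d = -2; remainder = value at the root: -5*(-2)^2 + 3*(-2)^1 = (-20) + (-6) = -26; answer -26
Part IV: S3 = -26; w = 8; cross terms: (6*8 - 21*-21)=489, (21*12 - 10*8)=172, (10*-21 - 6*12)=-282; twice the area = |379| = 379; area = 379/2; answer 379/2

379/2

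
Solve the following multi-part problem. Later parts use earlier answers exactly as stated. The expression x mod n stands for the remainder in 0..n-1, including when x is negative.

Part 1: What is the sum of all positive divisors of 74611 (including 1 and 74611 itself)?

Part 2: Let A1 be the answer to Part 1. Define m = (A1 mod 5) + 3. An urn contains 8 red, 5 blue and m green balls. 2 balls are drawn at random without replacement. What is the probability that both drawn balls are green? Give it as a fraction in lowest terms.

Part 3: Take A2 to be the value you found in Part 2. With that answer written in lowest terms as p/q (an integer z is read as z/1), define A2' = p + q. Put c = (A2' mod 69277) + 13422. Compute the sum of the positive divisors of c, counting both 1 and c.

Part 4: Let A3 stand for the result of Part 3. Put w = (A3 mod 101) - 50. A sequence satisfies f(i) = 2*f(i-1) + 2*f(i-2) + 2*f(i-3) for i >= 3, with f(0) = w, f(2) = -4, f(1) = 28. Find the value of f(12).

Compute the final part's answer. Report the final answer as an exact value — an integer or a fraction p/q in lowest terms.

Part 1: 74611 is prime, so its only divisors are 1 and 74611; sigma = 1 + 74611 = 74612; answer 74612
Part 2: A1 = 74612; m = 5; total draws C(18,2) = 153; favorable C(5,2) = 10; P = 10/153; answer 10/153
Part 3: A2 = 10/153; threaded value p + q = 163; c = 13585; 13585 = 5 * 11 * 13 * 19; sigma = (1 + 5) * (1 + 11) * (1 + 13) * (1 + 19) = 6 * 12 * 14 * 20 = 20160; answer 20160
Part 4: A3 = 20160; w = 11; f(3) = 2*(-4) + 2*(28) + 2*(11) = 70; iterating: f(3)=70, f(4)=188, f(5)=508, f(6)=1532, f(7)=4456, f(8)=12992, f(9)=37960, f(10)=110816, f(11)=323536, f(12)=944624; answer 944624

944624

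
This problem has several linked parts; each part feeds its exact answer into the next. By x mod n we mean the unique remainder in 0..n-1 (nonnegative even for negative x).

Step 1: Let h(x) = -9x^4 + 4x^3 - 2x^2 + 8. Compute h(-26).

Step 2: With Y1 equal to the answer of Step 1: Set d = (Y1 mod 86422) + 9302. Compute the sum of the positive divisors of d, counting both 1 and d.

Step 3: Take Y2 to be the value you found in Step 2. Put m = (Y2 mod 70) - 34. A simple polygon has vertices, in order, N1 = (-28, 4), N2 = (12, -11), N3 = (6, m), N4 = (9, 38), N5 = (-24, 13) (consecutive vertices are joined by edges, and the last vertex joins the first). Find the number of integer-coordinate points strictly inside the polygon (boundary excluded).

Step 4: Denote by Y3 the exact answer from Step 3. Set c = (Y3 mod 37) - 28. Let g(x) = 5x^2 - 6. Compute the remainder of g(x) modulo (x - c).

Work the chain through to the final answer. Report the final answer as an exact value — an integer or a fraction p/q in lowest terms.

Step 1: -9*(-26)^4 + 4*(-26)^3 - 2*(-26)^2 + 8 = (-4112784) + (-70304) + (-1352) + (8) = -4184432; answer -4184432
Step 2: Y1 = -4184432; d = 59548; 59548 = 2^2 * 14887; sigma = (1 + 2 + 4) * (1 + 14887) = 7 * 14888 = 104216; answer 104216
Step 3: Y2 = 104216; m = 22; cross terms: (-28*-11 - 12*4)=260, (12*22 - 6*-11)=330, (6*38 - 9*22)=30, (9*13 - -24*38)=1029, (-24*4 - -28*13)=268; twice the area = |1917| = 1917; area = 1917/2; boundary points = 5 + 3 + 1 + 1 + 1 = 11; strictly interior points = area - boundary/2 + 1 = 954; answer 954
Step 4: Y3 = 954; c = 1; remainder = value at the root: 5*(1)^2 - 6 = (5) + (-6) = -1; answer -1

-1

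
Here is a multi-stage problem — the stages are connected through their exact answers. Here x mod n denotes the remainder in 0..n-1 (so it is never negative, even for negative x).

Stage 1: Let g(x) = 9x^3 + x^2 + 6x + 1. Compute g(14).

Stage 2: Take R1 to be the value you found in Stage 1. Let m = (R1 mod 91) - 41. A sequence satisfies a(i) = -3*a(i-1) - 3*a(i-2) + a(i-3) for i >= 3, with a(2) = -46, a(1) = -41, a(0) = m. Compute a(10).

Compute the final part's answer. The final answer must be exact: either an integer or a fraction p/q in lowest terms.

Stage 1: 9*(14)^3 + 1*(14)^2 + 6*(14)^1 + 1 = (24696) + (196) + (84) + (1) = 24977; answer 24977
Stage 2: R1 = 24977; m = 2; a(3) = -3*(-46) - 3*(-41) + 1*(2) = 263; iterating: a(3)=263, a(4)=-692, a(5)=1241, a(6)=-1384, a(7)=-263, a(8)=6182, a(9)=-19141, a(10)=38614; answer 38614

38614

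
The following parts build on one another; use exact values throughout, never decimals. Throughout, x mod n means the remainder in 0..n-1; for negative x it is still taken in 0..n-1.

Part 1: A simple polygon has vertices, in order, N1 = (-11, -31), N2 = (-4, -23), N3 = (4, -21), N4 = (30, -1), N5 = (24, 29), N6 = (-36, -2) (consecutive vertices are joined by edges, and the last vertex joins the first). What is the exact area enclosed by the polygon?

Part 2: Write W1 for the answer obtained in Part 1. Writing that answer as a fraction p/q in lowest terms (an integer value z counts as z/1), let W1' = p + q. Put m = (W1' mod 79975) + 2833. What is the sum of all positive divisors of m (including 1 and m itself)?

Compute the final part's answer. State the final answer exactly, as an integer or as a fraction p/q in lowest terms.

18720

Part 1: cross terms: (-11*-23 - -4*-31)=129, (-4*-21 - 4*-23)=176, (4*-1 - 30*-21)=626, (30*29 - 24*-1)=894, (24*-2 - -36*29)=996, (-36*-31 - -11*-2)=1094; twice the area = |3915| = 3915; area = 3915/2; answer 3915/2
Part 2: W1 = 3915/2; threaded value p + q = 3917; m = 6750; 6750 = 2 * 3^3 * 5^3; sigma = (1 + 2) * (1 + 3 + 9 + 27) * (1 + 5 + 25 + 125) = 3 * 40 * 156 = 18720; answer 18720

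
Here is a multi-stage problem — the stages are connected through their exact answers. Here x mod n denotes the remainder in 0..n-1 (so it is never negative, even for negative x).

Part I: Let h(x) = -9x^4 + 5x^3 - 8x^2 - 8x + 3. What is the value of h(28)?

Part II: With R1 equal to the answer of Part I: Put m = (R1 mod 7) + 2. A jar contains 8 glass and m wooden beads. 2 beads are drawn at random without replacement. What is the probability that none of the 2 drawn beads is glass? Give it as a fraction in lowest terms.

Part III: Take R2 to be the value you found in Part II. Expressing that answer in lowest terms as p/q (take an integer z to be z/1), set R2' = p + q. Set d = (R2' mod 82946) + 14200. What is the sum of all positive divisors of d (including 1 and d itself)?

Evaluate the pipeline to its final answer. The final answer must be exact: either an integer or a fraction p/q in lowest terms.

Part I: -9*(28)^4 + 5*(28)^3 - 8*(28)^2 - 8*(28)^1 + 3 = (-5531904) + (109760) + (-6272) + (-224) + (3) = -5428637; answer -5428637
Part II: R1 = -5428637; m = 5; total draws C(13,2) = 78; favorable C(5,2) = 10; P = 5/39; answer 5/39
Part III: R2 = 5/39; threaded value p + q = 44; d = 14244; 14244 = 2^2 * 3 * 1187; sigma = (1 + 2 + 4) * (1 + 3) * (1 + 1187) = 7 * 4 * 1188 = 33264; answer 33264

33264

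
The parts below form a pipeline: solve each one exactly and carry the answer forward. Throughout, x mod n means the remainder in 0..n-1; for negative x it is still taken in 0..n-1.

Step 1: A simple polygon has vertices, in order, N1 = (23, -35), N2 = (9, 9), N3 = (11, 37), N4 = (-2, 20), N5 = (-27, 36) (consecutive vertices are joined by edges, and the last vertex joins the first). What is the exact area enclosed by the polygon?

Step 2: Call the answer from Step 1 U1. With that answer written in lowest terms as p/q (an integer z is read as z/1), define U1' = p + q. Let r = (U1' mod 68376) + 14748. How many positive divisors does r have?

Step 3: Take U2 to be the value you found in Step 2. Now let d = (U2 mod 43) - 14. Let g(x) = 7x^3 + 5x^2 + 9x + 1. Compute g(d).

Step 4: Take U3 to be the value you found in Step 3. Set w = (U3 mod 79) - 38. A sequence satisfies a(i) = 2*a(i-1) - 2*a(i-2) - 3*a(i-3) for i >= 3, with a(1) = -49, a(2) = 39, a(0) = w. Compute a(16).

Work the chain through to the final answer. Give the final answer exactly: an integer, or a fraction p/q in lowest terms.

-1442245

Step 1: cross terms: (23*9 - 9*-35)=522, (9*37 - 11*9)=234, (11*20 - -2*37)=294, (-2*36 - -27*20)=468, (-27*-35 - 23*36)=117; twice the area = |1635| = 1635; area = 1635/2; answer 1635/2
Step 2: U1 = 1635/2; threaded value p + q = 1637; r = 16385; 16385 = 5 * 29 * 113; number of divisors = (1+1) * (1+1) * (1+1) = 8; answer 8
Step 3: U2 = 8; d = -6; 7*(-6)^3 + 5*(-6)^2 + 9*(-6)^1 + 1 = (-1512) + (180) + (-54) + (1) = -1385; answer -1385
Step 4: U3 = -1385; w = -1; a(3) = 2*(39) - 2*(-49) - 3*(-1) = 179; iterating: a(3)=179, a(4)=427, a(5)=379, a(6)=-633, a(7)=-3305, a(8)=-6481, a(9)=-4453, a(10)=13971, a(11)=56291, a(12)=97999, a(13)=41503, a(14)=-281865, a(15)=-940733, a(16)=-1442245; answer -1442245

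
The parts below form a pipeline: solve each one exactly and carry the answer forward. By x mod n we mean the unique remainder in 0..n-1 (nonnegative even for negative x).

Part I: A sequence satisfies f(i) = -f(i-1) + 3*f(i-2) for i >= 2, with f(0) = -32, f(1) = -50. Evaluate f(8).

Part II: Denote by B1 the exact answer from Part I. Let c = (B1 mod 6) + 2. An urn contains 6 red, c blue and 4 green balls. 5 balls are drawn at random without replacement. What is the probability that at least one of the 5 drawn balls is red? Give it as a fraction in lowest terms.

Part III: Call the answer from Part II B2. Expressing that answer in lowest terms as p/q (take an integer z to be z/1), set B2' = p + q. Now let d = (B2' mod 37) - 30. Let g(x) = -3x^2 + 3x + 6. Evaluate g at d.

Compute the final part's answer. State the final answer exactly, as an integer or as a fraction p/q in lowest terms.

-162

Part I: f(2) = -1*(-50) + 3*(-32) = -46; iterating: f(2)=-46, f(3)=-104, f(4)=-34, f(5)=-278, f(6)=176, f(7)=-1010, f(8)=1538; answer 1538
Part II: B1 = 1538; c = 4; total draws C(14,5) = 2002; complement C(8,5) = 56; favorable 2002 - 56 = 1946; P = 139/143; answer 139/143
Part III: B2 = 139/143; threaded value p + q = 282; d = -7; -3*(-7)^2 + 3*(-7)^1 + 6 = (-147) + (-21) + (6) = -162; answer -162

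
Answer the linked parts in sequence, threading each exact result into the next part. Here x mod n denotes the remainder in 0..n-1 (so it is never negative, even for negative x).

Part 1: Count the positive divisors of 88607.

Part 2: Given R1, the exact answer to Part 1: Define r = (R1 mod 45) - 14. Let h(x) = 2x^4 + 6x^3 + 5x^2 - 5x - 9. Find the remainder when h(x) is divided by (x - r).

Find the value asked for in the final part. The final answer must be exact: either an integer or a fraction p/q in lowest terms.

Part 1: 88607 is prime, so its only divisors are 1 and 88607; count = 2; answer 2
Part 2: R1 = 2; r = -12; remainder = value at the root: 2*(-12)^4 + 6*(-12)^3 + 5*(-12)^2 - 5*(-12)^1 - 9 = (41472) + (-10368) + (720) + (60) + (-9) = 31875; answer 31875

31875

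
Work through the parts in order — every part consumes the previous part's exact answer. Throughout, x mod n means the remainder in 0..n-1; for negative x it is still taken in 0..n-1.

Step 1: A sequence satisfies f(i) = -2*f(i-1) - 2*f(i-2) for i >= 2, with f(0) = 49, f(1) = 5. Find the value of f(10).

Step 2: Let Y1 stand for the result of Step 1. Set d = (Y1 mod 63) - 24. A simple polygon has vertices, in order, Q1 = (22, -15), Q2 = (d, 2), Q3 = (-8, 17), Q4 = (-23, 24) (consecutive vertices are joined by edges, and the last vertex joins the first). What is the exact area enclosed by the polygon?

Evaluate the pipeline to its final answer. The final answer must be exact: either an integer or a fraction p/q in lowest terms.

230

Step 1: f(2) = -2*(5) - 2*(49) = -108; iterating: f(2)=-108, f(3)=206, f(4)=-196, f(5)=-20, f(6)=432, f(7)=-824, f(8)=784, f(9)=80, f(10)=-1728; answer -1728
Step 2: Y1 = -1728; d = 12; cross terms: (22*2 - 12*-15)=224, (12*17 - -8*2)=220, (-8*24 - -23*17)=199, (-23*-15 - 22*24)=-183; twice the area = |460| = 460; area = 230; answer 230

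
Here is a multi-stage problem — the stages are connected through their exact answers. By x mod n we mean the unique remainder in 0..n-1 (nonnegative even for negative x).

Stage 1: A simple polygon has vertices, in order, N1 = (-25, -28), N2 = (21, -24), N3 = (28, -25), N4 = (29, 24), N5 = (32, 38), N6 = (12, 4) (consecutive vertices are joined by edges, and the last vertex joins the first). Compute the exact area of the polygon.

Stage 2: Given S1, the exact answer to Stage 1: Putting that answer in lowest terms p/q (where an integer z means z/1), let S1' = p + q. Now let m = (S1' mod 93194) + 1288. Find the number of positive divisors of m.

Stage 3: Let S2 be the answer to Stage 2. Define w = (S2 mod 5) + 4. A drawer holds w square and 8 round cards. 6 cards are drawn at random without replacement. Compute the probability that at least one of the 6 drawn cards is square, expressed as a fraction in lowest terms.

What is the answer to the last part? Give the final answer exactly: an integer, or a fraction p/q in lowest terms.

Stage 1: cross terms: (-25*-24 - 21*-28)=1188, (21*-25 - 28*-24)=147, (28*24 - 29*-25)=1397, (29*38 - 32*24)=334, (32*4 - 12*38)=-328, (12*-28 - -25*4)=-236; twice the area = |2502| = 2502; area = 1251; answer 1251
Stage 2: S1 = 1251; threaded value p + q = 1252; m = 2540; 2540 = 2^2 * 5 * 127; number of divisors = (2+1) * (1+1) * (1+1) = 12; answer 12
Stage 3: S2 = 12; w = 6; total draws C(14,6) = 3003; complement C(8,6) = 28; favorable 3003 - 28 = 2975; P = 425/429; answer 425/429

425/429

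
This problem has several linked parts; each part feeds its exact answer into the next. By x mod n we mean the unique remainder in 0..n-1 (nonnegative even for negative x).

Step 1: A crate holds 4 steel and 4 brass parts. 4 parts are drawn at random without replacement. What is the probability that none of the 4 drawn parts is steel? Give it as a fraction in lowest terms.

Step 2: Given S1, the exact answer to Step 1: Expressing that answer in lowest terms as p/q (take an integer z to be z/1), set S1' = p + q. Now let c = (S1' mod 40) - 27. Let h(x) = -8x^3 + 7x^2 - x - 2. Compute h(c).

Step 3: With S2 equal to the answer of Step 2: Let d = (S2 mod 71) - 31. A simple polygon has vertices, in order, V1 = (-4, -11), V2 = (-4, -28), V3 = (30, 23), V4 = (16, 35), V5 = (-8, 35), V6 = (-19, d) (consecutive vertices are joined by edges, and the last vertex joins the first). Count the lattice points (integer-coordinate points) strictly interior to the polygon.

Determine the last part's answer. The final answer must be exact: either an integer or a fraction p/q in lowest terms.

1591

Step 1: total draws C(8,4) = 70; favorable C(4,4) = 1; P = 1/70; answer 1/70
Step 2: S1 = 1/70; threaded value p + q = 71; c = 4; -8*(4)^3 + 7*(4)^2 - 1*(4)^1 - 2 = (-512) + (112) + (-4) + (-2) = -406; answer -406
Step 3: S2 = -406; d = -11; cross terms: (-4*-28 - -4*-11)=68, (-4*23 - 30*-28)=748, (30*35 - 16*23)=682, (16*35 - -8*35)=840, (-8*-11 - -19*35)=753, (-19*-11 - -4*-11)=165; twice the area = |3256| = 3256; area = 1628; boundary points = 17 + 17 + 2 + 24 + 1 + 15 = 76; strictly interior points = area - boundary/2 + 1 = 1591; answer 1591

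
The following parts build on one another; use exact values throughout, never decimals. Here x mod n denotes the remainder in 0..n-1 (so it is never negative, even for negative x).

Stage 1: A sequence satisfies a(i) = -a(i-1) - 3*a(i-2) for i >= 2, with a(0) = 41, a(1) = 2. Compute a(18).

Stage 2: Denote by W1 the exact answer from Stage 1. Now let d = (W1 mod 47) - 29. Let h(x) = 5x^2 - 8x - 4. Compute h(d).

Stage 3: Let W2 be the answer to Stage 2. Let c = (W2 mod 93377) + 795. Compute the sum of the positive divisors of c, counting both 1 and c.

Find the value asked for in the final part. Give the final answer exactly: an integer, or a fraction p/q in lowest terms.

9156

Stage 1: a(2) = -1*(2) - 3*(41) = -125; iterating: a(2)=-125, a(3)=119, a(4)=256, a(5)=-613, a(6)=-155, a(7)=1994, a(8)=-1529, a(9)=-4453, a(10)=9040, a(11)=4319, a(12)=-31439, a(13)=18482, a(14)=75835, a(15)=-131281, a(16)=-96224, a(17)=490067, a(18)=-201395; answer -201395
Stage 2: W1 = -201395; d = -29; 5*(-29)^2 - 8*(-29)^1 - 4 = (4205) + (232) + (-4) = 4433; answer 4433
Stage 3: W2 = 4433; c = 5228; 5228 = 2^2 * 1307; sigma = (1 + 2 + 4) * (1 + 1307) = 7 * 1308 = 9156; answer 9156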